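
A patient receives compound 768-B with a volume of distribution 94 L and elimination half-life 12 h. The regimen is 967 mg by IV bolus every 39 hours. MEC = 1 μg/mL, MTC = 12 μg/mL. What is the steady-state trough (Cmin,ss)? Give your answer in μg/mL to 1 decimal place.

1.2 μg/mL

Over one 39-h interval, 39/12 ≈ 3.25 half-lives elapse, leaving f ≈ 0.1051 of each dose.
Accumulation ratio R = 1/(1 − f) ≈ 1/0.8949 ≈ 1.1174.
Single-dose peak C₀ = D/Vd = 967/94 ≈ 10.287 μg/mL.
Cmax,ss = C₀/(1 − f) ≈ 10.287/0.8949 ≈ 11.495 μg/mL.
One interval later, Cmin,ss = Cmax,ss·e^(−kτ) ≈ 11.495 × 0.1051 ≈ 1.208 μg/mL.
Trough 1.2 μg/mL vs MEC 1 μg/mL: adequate.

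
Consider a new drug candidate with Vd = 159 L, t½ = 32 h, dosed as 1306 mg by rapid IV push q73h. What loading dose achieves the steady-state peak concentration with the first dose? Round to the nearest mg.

1644 mg

f = (1/2)^(73/32) ≈ 0.205719; accumulation ratio R = 1/(1−f) ≈ 1.25900.
Loading dose to hit Cmax,ss on first dose: D_load = D_maint·R ≈ 1306 × 1.25900 ≈ 1644.25 mg.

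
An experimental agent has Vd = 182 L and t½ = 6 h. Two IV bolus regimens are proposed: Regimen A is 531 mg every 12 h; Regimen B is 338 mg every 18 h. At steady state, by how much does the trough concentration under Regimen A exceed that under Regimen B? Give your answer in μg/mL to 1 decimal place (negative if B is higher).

0.7 μg/mL

Regimen A: f = (1/2)^(12/6) ≈ 0.2500; Cmin,ss = (531/182)·f/(1−f) ≈ 0.973 μg/mL.
Regimen B: f = (1/2)^(18/6) ≈ 0.1250; Cmin,ss = (338/182)·f/(1−f) ≈ 0.265 μg/mL.
Difference ≈ 0.973 − 0.265 ≈ 0.708 μg/mL.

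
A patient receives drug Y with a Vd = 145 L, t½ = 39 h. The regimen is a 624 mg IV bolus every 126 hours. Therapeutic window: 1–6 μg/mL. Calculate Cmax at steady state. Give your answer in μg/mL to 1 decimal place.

τ/t½ = 126/39 ≈ 3.2308, so fraction remaining f = (1/2)^(126/39) ≈ 0.1065.
At steady state, accumulation factor R = 1/(1 − e^(−kτ)) ≈ 1.1192.
Each bolus raises the concentration by D/Vd = 624/145 ≈ 4.303 μg/mL.
Steady-state peak Cmax,ss = C₀·R ≈ 4.303 × 1.1192 ≈ 4.816 μg/mL.
Peak 4.8 μg/mL vs MTC 6 μg/mL: below toxic threshold.

4.8 μg/mL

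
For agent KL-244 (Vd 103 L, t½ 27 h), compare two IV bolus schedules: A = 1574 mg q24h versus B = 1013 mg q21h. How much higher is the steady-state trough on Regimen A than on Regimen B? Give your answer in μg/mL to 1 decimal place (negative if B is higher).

Regimen A: f = (1/2)^(24/27) ≈ 0.5400; Cmin,ss = (1574/103)·f/(1−f) ≈ 17.939 μg/mL.
Regimen B: f = (1/2)^(21/27) ≈ 0.5833; Cmin,ss = (1013/103)·f/(1−f) ≈ 13.767 μg/mL.
Difference ≈ 17.939 − 13.767 ≈ 4.172 μg/mL.

4.2 μg/mL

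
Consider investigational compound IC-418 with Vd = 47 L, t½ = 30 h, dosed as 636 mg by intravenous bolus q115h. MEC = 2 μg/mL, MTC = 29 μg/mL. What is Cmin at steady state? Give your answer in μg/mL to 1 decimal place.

Over one 115-h interval, 115/30 ≈ 3.8333 half-lives elapse, leaving f ≈ 0.0702 of each dose.
At steady state, accumulation factor R = 1/(1 − e^(−kτ)) ≈ 1.0755.
Single-dose peak C₀ = D/Vd = 636/47 ≈ 13.532 μg/mL.
Cmax,ss = C₀/(1 − f) ≈ 13.532/0.9298 ≈ 14.554 μg/mL.
One interval later, Cmin,ss = Cmax,ss·e^(−kτ) ≈ 14.554 × 0.0702 ≈ 1.022 μg/mL.
Trough 1.0 μg/mL vs MEC 2 μg/mL: subtherapeutic.

1.0 μg/mL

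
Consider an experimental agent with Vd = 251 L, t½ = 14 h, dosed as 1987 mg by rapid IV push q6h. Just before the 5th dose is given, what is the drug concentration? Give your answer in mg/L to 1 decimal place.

15.9 mg/L

f = (1/2)^(τ/t½) = (1/2)^(6/14) ≈ 0.7430.
C₀ = D/Vd = 1987/251 ≈ 7.916 mg/L.
Before the 5th dose, 4 doses have been given. Superposition: Cmin = C₀·(f + f² + … + f^4).
≈ 7.916 × (0.7430 + 0.5520 + 0.4102 + 0.3048) ≈ 7.916 × 2.0100 ≈ 15.911 mg/L.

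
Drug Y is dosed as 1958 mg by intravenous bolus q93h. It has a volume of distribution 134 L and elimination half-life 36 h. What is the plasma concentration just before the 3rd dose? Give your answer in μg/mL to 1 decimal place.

2.8 μg/mL

f = (1/2)^(τ/t½) = (1/2)^(93/36) ≈ 0.1669.
C₀ = D/Vd = 1958/134 ≈ 14.612 μg/mL.
Before the 3rd dose, 2 doses have been given. Superposition: Cmin = C₀·(f + f²).
≈ 14.612 × (0.1669 + 0.0279) ≈ 14.612 × 0.1948 ≈ 2.846 μg/mL.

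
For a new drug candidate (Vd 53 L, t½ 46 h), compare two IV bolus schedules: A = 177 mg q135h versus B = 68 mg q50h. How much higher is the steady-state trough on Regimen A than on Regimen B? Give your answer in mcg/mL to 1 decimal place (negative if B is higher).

Regimen A: f = (1/2)^(135/46) ≈ 0.1308; Cmin,ss = (177/53)·f/(1−f) ≈ 0.503 mcg/mL.
Regimen B: f = (1/2)^(50/46) ≈ 0.4708; Cmin,ss = (68/53)·f/(1−f) ≈ 1.141 mcg/mL.
Difference ≈ 0.503 − 1.141 ≈ -0.638 mcg/mL.

-0.6 mcg/mL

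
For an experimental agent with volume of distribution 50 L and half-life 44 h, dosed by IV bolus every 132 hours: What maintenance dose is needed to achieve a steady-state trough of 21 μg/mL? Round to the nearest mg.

τ/t½ = 132/44 ≈ 3, so f = (1/2)^(132/44) ≈ 0.125000.
Cmin,ss = (D/Vd)·f/(1−f), so D = Cmin,ss·Vd·(1−f)/f.
D = 21 × 50 × (1−f)/f ≈ 21 × 50 × 7.00000 ≈ 7350.00 mg.

7350 mg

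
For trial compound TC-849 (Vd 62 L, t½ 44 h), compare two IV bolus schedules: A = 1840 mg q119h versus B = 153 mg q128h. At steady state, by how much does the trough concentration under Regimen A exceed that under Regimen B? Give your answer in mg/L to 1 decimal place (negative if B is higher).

Regimen A: f = (1/2)^(119/44) ≈ 0.1534; Cmin,ss = (1840/62)·f/(1−f) ≈ 5.377 mg/L.
Regimen B: f = (1/2)^(128/44) ≈ 0.1331; Cmin,ss = (153/62)·f/(1−f) ≈ 0.379 mg/L.
Difference ≈ 5.377 − 0.379 ≈ 4.998 mg/L.

5.0 mg/L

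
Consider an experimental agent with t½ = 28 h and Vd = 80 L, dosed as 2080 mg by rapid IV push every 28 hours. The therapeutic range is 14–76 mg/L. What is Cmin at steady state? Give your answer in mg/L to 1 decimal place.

26.0 mg/L

The dosing interval is 1 half-life, so f = 2^(−1) = 0.5.
Accumulation ratio R = 1/(1 − f) = 1/0.5 = 2/1.
Single-dose peak C₀ = D/Vd = 2080/80 = 26 mg/L.
Steady-state peak Cmax,ss = C₀·R = 26 × 2/1 ≈ 52.000 mg/L.
Steady-state trough Cmin,ss = Cmax,ss·f ≈ 52.000 × 0.5 ≈ 26.000 mg/L.
Trough 26.0 mg/L vs MEC 14 mg/L: adequate.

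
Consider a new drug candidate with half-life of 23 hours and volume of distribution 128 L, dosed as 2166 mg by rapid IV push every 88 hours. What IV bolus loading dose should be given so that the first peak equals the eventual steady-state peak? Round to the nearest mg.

f = (1/2)^(88/23) ≈ 0.070507; accumulation ratio R = 1/(1−f) ≈ 1.07586.
Loading dose to hit Cmax,ss on first dose: D_load = D_maint·R ≈ 2166 × 1.07586 ≈ 2330.31 mg.

2330 mg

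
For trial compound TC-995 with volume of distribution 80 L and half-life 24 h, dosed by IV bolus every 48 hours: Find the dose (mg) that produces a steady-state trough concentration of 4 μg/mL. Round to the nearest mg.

τ/t½ = 48/24 ≈ 2, so f = (1/2)^(48/24) ≈ 0.250000.
Cmin,ss = (D/Vd)·f/(1−f), so D = Cmin,ss·Vd·(1−f)/f.
D = 4 × 80 × (1−f)/f ≈ 4 × 80 × 3.00000 ≈ 960.00 mg.

960 mg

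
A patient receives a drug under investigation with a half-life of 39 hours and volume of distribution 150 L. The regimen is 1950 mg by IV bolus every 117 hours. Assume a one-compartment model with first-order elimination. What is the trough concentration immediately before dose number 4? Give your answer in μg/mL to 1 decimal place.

f = (1/2)^(τ/t½) = (1/2)^(117/39) ≈ 0.1250.
C₀ = D/Vd = 1950/150 ≈ 13.000 μg/mL.
Before the 4th dose, 3 doses have been given. Superposition: Cmin = C₀·(f + f² + … + f^3).
≈ 13.000 × (0.1250 + 0.0156 + 0.0020) ≈ 13.000 × 0.1426 ≈ 1.854 μg/mL.

1.9 μg/mL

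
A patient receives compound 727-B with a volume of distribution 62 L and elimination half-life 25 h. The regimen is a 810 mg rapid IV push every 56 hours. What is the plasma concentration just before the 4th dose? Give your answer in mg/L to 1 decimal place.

f = (1/2)^(τ/t½) = (1/2)^(56/25) ≈ 0.2117.
C₀ = D/Vd = 810/62 ≈ 13.065 mg/L.
Before the 4th dose, 3 doses have been given. Superposition: Cmin = C₀·(f + f² + … + f^3).
≈ 13.065 × (0.2117 + 0.0448 + 0.0095) ≈ 13.065 × 0.2660 ≈ 3.475 mg/L.

3.5 mg/L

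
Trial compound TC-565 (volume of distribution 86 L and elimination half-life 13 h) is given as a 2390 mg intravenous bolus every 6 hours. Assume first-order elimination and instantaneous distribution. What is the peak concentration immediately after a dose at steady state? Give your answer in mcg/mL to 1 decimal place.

k = ln2/t½ = ln2/13 ≈ 0.053319 h⁻¹; fraction remaining f = e^(−kτ) = e^(−0.053319×6) ≈ 0.7262.
At steady state, accumulation factor R = 1/(1 − e^(−kτ)) ≈ 3.6523.
Single-dose peak C₀ = D/Vd = 2390/86 ≈ 27.791 mcg/mL.
Steady-state peak Cmax,ss = C₀·R ≈ 27.791 × 3.6523 ≈ 101.501 mcg/mL.

101.5 mcg/mL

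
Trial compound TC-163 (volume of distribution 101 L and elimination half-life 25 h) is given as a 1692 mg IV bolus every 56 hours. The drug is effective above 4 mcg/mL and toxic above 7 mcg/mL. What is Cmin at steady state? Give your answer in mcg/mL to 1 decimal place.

τ/t½ = 56/25 ≈ 2.24, so fraction remaining f = (1/2)^(56/25) ≈ 0.2117.
Accumulation ratio R = 1/(1 − f) ≈ 1/0.7883 ≈ 1.2686.
Single-dose peak C₀ = D/Vd = 1692/101 ≈ 16.752 mcg/mL.
Cmax,ss = C₀/(1 − f) ≈ 16.752/0.7883 ≈ 21.251 mcg/mL.
Steady-state trough Cmin,ss = Cmax,ss·f ≈ 21.251 × 0.2117 ≈ 4.499 mcg/mL.
Trough 4.5 mcg/mL vs MEC 4 mcg/mL: adequate.

4.5 mcg/mL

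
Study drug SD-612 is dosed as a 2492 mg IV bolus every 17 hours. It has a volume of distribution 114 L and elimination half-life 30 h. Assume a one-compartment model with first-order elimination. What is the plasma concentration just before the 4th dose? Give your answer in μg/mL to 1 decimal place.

f = (1/2)^(τ/t½) = (1/2)^(17/30) ≈ 0.6752.
C₀ = D/Vd = 2492/114 ≈ 21.860 μg/mL.
Before the 4th dose, 3 doses have been given. Superposition: Cmin = C₀·(f + f² + … + f^3).
≈ 21.860 × (0.6752 + 0.4559 + 0.3078) ≈ 21.860 × 1.4389 ≈ 31.454 μg/mL.

31.5 μg/mL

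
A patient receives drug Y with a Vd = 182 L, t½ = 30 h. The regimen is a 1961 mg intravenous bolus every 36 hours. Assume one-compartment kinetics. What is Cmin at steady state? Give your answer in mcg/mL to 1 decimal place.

τ/t½ = 36/30 ≈ 1.2, so fraction remaining f = (1/2)^(36/30) ≈ 0.4353.
At steady state, accumulation factor R = 1/(1 − e^(−kτ)) ≈ 1.7709.
Single-dose peak C₀ = D/Vd = 1961/182 ≈ 10.775 mcg/mL.
Steady-state peak Cmax,ss = C₀·R ≈ 10.775 × 1.7709 ≈ 19.081 mcg/mL.
One interval later, Cmin,ss = Cmax,ss·e^(−kτ) ≈ 19.081 × 0.4353 ≈ 8.306 mcg/mL.

8.3 mcg/mL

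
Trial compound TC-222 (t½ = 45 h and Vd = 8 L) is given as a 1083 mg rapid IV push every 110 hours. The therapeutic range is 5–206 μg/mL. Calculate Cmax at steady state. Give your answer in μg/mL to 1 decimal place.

165.8 μg/mL

Over one 110-h interval, 110/45 ≈ 2.4444 half-lives elapse, leaving f ≈ 0.1837 of each dose.
Accumulation ratio R = 1/(1 − f) ≈ 1/0.8163 ≈ 1.2250.
Each bolus raises the concentration by D/Vd = 1083/8 ≈ 135.375 μg/mL.
Steady-state peak Cmax,ss = C₀·R ≈ 135.375 × 1.2250 ≈ 165.834 μg/mL.
Peak 165.8 μg/mL vs MTC 206 μg/mL: below toxic threshold.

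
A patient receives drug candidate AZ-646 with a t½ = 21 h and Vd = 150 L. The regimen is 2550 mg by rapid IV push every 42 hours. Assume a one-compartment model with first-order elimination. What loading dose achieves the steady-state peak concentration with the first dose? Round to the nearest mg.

3400 mg

f = (1/2)^(42/21) ≈ 0.250000; accumulation ratio R = 1/(1−f) ≈ 1.33333.
Loading dose to hit Cmax,ss on first dose: D_load = D_maint·R ≈ 2550 × 1.33333 ≈ 3399.99 mg.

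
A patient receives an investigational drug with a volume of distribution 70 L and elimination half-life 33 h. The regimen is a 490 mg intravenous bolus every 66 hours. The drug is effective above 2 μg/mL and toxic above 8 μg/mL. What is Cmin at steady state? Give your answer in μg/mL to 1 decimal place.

2.3 μg/mL

The dosing interval is 2 half-lives, so f = 2^(−2) = 0.25.
Accumulation ratio R = 1/(1 − f) = 1/0.75 = 4/3.
Single-dose peak C₀ = D/Vd = 490/70 = 7 μg/mL.
Steady-state peak Cmax,ss = C₀·R = 7 × 4/3 ≈ 9.333 μg/mL.
Steady-state trough Cmin,ss = Cmax,ss·f ≈ 9.333 × 0.25 ≈ 2.333 μg/mL.
Trough 2.3 μg/mL vs MEC 2 μg/mL: adequate.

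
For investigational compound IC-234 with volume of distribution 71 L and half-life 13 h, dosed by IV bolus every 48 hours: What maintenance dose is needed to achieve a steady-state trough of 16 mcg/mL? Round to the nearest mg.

13549 mg

τ/t½ = 48/13 ≈ 3.6923, so f = (1/2)^(48/13) ≈ 0.077358.
Cmin,ss = (D/Vd)·f/(1−f), so D = Cmin,ss·Vd·(1−f)/f.
D = 16 × 71 × (1−f)/f ≈ 16 × 71 × 11.92691 ≈ 13548.97 mg.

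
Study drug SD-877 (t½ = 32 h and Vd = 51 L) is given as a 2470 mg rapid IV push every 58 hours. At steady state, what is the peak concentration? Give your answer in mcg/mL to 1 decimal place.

67.7 mcg/mL

Over one 58-h interval, 58/32 ≈ 1.8125 half-lives elapse, leaving f ≈ 0.2847 of each dose.
Accumulation ratio R = 1/(1 − f) ≈ 1/0.7153 ≈ 1.3980.
Each bolus raises the concentration by D/Vd = 2470/51 ≈ 48.431 mcg/mL.
Steady-state peak Cmax,ss = C₀·R ≈ 48.431 × 1.3980 ≈ 67.707 mcg/mL.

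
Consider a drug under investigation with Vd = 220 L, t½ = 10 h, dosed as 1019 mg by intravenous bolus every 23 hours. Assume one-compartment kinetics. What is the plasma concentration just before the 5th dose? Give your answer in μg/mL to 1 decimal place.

1.2 μg/mL

f = (1/2)^(τ/t½) = (1/2)^(23/10) ≈ 0.2031.
C₀ = D/Vd = 1019/220 ≈ 4.632 μg/mL.
Before the 5th dose, 4 doses have been given. Superposition: Cmin = C₀·(f + f² + … + f^4).
≈ 4.632 × (0.2031 + 0.0412 + 0.0084 + 0.0017) ≈ 4.632 × 0.2544 ≈ 1.178 μg/mL.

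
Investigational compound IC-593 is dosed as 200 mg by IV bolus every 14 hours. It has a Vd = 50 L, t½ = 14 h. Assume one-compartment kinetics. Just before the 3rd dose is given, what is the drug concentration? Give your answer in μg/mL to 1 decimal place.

f = (1/2)^(τ/t½) = (1/2)^(14/14) ≈ 0.5000.
C₀ = D/Vd = 200/50 ≈ 4.000 μg/mL.
Before the 3rd dose, 2 doses have been given. Superposition: Cmin = C₀·(f + f²).
≈ 4.000 × (0.5000 + 0.2500) ≈ 4.000 × 0.7500 ≈ 3.000 μg/mL.

3.0 μg/mL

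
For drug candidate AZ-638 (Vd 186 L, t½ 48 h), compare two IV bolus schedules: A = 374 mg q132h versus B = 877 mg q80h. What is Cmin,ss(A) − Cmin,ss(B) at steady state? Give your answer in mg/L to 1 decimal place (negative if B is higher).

-1.8 mg/L

Regimen A: f = (1/2)^(132/48) ≈ 0.1487; Cmin,ss = (374/186)·f/(1−f) ≈ 0.351 mg/L.
Regimen B: f = (1/2)^(80/48) ≈ 0.3150; Cmin,ss = (877/186)·f/(1−f) ≈ 2.168 mg/L.
Difference ≈ 0.351 − 2.168 ≈ -1.817 mg/L.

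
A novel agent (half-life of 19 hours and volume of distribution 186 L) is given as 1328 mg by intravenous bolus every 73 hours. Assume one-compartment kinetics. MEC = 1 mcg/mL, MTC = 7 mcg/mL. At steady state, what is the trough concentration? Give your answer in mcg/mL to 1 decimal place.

τ/t½ = 73/19 ≈ 3.8421, so fraction remaining f = (1/2)^(73/19) ≈ 0.0697.
Accumulation ratio R = 1/(1 − f) ≈ 1/0.9303 ≈ 1.0749.
Single-dose peak C₀ = D/Vd = 1328/186 ≈ 7.140 mcg/mL.
Steady-state peak Cmax,ss = C₀·R ≈ 7.140 × 1.0749 ≈ 7.675 mcg/mL.
One interval later, Cmin,ss = Cmax,ss·e^(−kτ) ≈ 7.675 × 0.0697 ≈ 0.535 mcg/mL.
Trough 0.5 mcg/mL vs MEC 1 mcg/mL: subtherapeutic.

0.5 mcg/mL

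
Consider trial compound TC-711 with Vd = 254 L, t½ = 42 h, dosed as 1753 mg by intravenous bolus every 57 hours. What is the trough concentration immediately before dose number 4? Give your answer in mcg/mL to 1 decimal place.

f = (1/2)^(τ/t½) = (1/2)^(57/42) ≈ 0.3904.
C₀ = D/Vd = 1753/254 ≈ 6.902 mcg/mL.
Before the 4th dose, 3 doses have been given. Superposition: Cmin = C₀·(f + f² + … + f^3).
≈ 6.902 × (0.3904 + 0.1524 + 0.0595) ≈ 6.902 × 0.6023 ≈ 4.157 mcg/mL.

4.2 mcg/mL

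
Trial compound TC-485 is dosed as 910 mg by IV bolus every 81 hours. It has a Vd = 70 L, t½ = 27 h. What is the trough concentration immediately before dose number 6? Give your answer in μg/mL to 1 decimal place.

f = (1/2)^(τ/t½) = (1/2)^(81/27) ≈ 0.1250.
C₀ = D/Vd = 910/70 ≈ 13.000 μg/mL.
Before the 6th dose, 5 doses have been given. Superposition: Cmin = C₀·(f + f² + … + f^5).
≈ 13.000 × (0.1250 + 0.0156 + 0.0020 + 0.0002 + 0.0000) ≈ 13.000 × 0.1428 ≈ 1.856 μg/mL.

1.9 μg/mL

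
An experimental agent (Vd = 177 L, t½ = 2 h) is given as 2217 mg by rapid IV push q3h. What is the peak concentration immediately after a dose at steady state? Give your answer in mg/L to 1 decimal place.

19.4 mg/L

Over one 3-h interval, 3/2 ≈ 1.5 half-lives elapse, leaving f ≈ 0.3536 of each dose.
At steady state, accumulation factor R = 1/(1 − e^(−kτ)) ≈ 1.5470.
Single-dose peak C₀ = D/Vd = 2217/177 ≈ 12.525 mg/L.
Cmax,ss = C₀/(1 − f) ≈ 12.525/0.6464 ≈ 19.377 mg/L.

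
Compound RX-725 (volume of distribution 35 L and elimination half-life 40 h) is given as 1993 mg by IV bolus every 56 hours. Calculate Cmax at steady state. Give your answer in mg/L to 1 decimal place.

τ/t½ = 56/40 ≈ 1.4, so fraction remaining f = (1/2)^(56/40) ≈ 0.3789.
At steady state, accumulation factor R = 1/(1 − e^(−kτ)) ≈ 1.6100.
Single-dose peak C₀ = D/Vd = 1993/35 ≈ 56.943 mg/L.
Cmax,ss = C₀/(1 − f) ≈ 56.943/0.6211 ≈ 91.681 mg/L.

91.7 mg/L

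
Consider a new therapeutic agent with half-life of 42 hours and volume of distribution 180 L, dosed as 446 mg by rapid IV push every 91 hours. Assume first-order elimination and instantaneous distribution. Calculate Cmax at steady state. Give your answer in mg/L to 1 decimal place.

3.2 mg/L

k = ln2/t½ = ln2/42 ≈ 0.016504 h⁻¹; fraction remaining f = e^(−kτ) = e^(−0.016504×91) ≈ 0.2227.
At steady state, accumulation factor R = 1/(1 − e^(−kτ)) ≈ 1.2865.
Single-dose peak C₀ = D/Vd = 446/180 ≈ 2.478 mg/L.
Steady-state peak Cmax,ss = C₀·R ≈ 2.478 × 1.2865 ≈ 3.188 mg/L.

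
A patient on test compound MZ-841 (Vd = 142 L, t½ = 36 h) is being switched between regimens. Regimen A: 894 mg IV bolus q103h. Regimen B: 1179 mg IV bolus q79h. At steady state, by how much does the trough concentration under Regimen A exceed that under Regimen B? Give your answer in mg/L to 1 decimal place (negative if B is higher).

Regimen A: f = (1/2)^(103/36) ≈ 0.1376; Cmin,ss = (894/142)·f/(1−f) ≈ 1.005 mg/L.
Regimen B: f = (1/2)^(79/36) ≈ 0.2185; Cmin,ss = (1179/142)·f/(1−f) ≈ 2.321 mg/L.
Difference ≈ 1.005 − 2.321 ≈ -1.316 mg/L.

-1.3 mg/L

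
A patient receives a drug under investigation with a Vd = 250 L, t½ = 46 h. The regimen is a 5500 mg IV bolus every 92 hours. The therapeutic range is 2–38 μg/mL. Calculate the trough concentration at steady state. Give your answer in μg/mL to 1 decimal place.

7.3 μg/mL

The dosing interval is 2 half-lives, so f = 2^(−2) = 0.25.
At steady state, R = 1/(1 − 0.25) = 4/3.
Single-dose peak C₀ = D/Vd = 5500/250 = 22 μg/mL.
Steady-state peak Cmax,ss = C₀·R = 22 × 4/3 ≈ 29.333 μg/mL.
Steady-state trough Cmin,ss = Cmax,ss·f ≈ 29.333 × 0.25 ≈ 7.333 μg/mL.
Trough 7.3 μg/mL vs MEC 2 μg/mL: adequate.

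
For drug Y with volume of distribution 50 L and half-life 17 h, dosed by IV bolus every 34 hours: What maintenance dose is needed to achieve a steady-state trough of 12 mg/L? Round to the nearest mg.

1800 mg

τ/t½ = 34/17 ≈ 2, so f = (1/2)^(34/17) ≈ 0.250000.
Cmin,ss = (D/Vd)·f/(1−f), so D = Cmin,ss·Vd·(1−f)/f.
D = 12 × 50 × (1−f)/f ≈ 12 × 50 × 3.00000 ≈ 1800.00 mg.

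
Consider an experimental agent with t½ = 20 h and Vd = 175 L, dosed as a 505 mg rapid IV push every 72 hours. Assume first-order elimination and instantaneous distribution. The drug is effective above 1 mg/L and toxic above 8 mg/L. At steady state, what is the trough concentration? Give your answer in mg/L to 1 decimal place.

0.3 mg/L

τ/t½ = 72/20 ≈ 3.6, so fraction remaining f = (1/2)^(72/20) ≈ 0.0825.
At steady state, accumulation factor R = 1/(1 − e^(−kτ)) ≈ 1.0899.
Single-dose peak C₀ = D/Vd = 505/175 ≈ 2.886 mg/L.
Steady-state peak Cmax,ss = C₀·R ≈ 2.886 × 1.0899 ≈ 3.145 mg/L.
Steady-state trough Cmin,ss = Cmax,ss·f ≈ 3.145 × 0.0825 ≈ 0.259 mg/L.
Trough 0.3 mg/L vs MEC 1 mg/L: subtherapeutic.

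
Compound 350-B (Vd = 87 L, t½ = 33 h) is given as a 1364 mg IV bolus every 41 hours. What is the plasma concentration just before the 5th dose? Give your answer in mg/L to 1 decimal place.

11.1 mg/L

f = (1/2)^(τ/t½) = (1/2)^(41/33) ≈ 0.4227.
C₀ = D/Vd = 1364/87 ≈ 15.678 mg/L.
Before the 5th dose, 4 doses have been given. Superposition: Cmin = C₀·(f + f² + … + f^4).
≈ 15.678 × (0.4227 + 0.1787 + 0.0755 + 0.0319) ≈ 15.678 × 0.7088 ≈ 11.113 mg/L.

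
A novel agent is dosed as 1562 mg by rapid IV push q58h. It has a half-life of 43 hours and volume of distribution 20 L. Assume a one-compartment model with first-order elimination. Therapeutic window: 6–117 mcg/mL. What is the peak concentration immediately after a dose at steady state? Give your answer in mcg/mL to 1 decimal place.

Over one 58-h interval, 58/43 ≈ 1.3488 half-lives elapse, leaving f ≈ 0.3926 of each dose.
Accumulation ratio R = 1/(1 − f) ≈ 1/0.6074 ≈ 1.6464.
Each bolus raises the concentration by D/Vd = 1562/20 ≈ 78.100 mcg/mL.
Cmax,ss = C₀/(1 − f) ≈ 78.100/0.6074 ≈ 128.581 mcg/mL.
Peak 128.6 mcg/mL vs MTC 117 mcg/mL: exceeds toxic threshold.

128.6 mcg/mL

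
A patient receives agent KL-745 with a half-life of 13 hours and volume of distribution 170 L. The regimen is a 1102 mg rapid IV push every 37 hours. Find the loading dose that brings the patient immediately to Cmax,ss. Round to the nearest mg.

1280 mg

f = (1/2)^(37/13) ≈ 0.139066; accumulation ratio R = 1/(1−f) ≈ 1.16153.
Loading dose to hit Cmax,ss on first dose: D_load = D_maint·R ≈ 1102 × 1.16153 ≈ 1280.01 mg.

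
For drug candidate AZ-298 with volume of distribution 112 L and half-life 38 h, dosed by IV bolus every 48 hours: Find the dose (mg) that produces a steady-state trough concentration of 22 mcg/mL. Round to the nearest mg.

τ/t½ = 48/38 ≈ 1.2632, so f = (1/2)^(48/38) ≈ 0.416631.
Cmin,ss = (D/Vd)·f/(1−f), so D = Cmin,ss·Vd·(1−f)/f.
D = 22 × 112 × (1−f)/f ≈ 22 × 112 × 1.40021 ≈ 3450.12 mg.

3450 mg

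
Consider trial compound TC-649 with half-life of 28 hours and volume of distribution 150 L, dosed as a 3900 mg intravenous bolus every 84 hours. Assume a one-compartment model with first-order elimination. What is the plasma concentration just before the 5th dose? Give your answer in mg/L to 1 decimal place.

3.7 mg/L

f = (1/2)^(τ/t½) = (1/2)^(84/28) ≈ 0.1250.
C₀ = D/Vd = 3900/150 ≈ 26.000 mg/L.
Before the 5th dose, 4 doses have been given. Superposition: Cmin = C₀·(f + f² + … + f^4).
≈ 26.000 × (0.1250 + 0.0156 + 0.0020 + 0.0002) ≈ 26.000 × 0.1428 ≈ 3.713 mg/L.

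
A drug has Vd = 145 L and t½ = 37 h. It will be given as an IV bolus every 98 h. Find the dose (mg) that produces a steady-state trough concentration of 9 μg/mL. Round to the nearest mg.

τ/t½ = 98/37 ≈ 2.6486, so f = (1/2)^(98/37) ≈ 0.159469.
Cmin,ss = (D/Vd)·f/(1−f), so D = Cmin,ss·Vd·(1−f)/f.
D = 9 × 145 × (1−f)/f ≈ 9 × 145 × 5.27081 ≈ 6878.41 mg.

6878 mg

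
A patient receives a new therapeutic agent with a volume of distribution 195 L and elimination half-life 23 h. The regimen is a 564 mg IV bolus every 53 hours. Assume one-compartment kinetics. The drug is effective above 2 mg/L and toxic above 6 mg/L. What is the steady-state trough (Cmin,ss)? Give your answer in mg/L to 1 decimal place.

τ/t½ = 53/23 ≈ 2.3043, so fraction remaining f = (1/2)^(53/23) ≈ 0.2025.
At steady state, accumulation factor R = 1/(1 − e^(−kτ)) ≈ 1.2539.
Single-dose peak C₀ = D/Vd = 564/195 ≈ 2.892 mg/L.
Cmax,ss = C₀/(1 − f) ≈ 2.892/0.7975 ≈ 3.626 mg/L.
One interval later, Cmin,ss = Cmax,ss·e^(−kτ) ≈ 3.626 × 0.2025 ≈ 0.734 mg/L.
Trough 0.7 mg/L vs MEC 2 mg/L: subtherapeutic.

0.7 mg/L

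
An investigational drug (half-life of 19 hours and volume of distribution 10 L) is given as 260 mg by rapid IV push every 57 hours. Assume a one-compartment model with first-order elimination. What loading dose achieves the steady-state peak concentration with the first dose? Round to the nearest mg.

f = (1/2)^(57/19) ≈ 0.125000; accumulation ratio R = 1/(1−f) ≈ 1.14286.
Loading dose to hit Cmax,ss on first dose: D_load = D_maint·R ≈ 260 × 1.14286 ≈ 297.14 mg.

297 mg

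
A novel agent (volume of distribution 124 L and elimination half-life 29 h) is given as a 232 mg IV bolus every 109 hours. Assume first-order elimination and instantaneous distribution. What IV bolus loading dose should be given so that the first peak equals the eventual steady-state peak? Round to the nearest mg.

f = (1/2)^(109/29) ≈ 0.073883; accumulation ratio R = 1/(1−f) ≈ 1.07978.
Loading dose to hit Cmax,ss on first dose: D_load = D_maint·R ≈ 232 × 1.07978 ≈ 250.51 mg.

251 mg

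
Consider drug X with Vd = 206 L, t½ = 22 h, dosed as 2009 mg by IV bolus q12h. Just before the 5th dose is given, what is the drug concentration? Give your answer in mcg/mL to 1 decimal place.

f = (1/2)^(τ/t½) = (1/2)^(12/22) ≈ 0.6852.
C₀ = D/Vd = 2009/206 ≈ 9.752 mcg/mL.
Before the 5th dose, 4 doses have been given. Superposition: Cmin = C₀·(f + f² + … + f^4).
≈ 9.752 × (0.6852 + 0.4695 + 0.3217 + 0.2204) ≈ 9.752 × 1.6968 ≈ 16.547 mcg/mL.

16.5 mcg/mL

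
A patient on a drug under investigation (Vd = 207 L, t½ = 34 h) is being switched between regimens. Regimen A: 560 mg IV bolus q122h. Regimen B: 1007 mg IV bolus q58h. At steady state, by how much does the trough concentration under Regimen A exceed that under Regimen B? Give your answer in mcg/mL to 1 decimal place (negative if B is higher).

-1.9 mcg/mL

Regimen A: f = (1/2)^(122/34) ≈ 0.0831; Cmin,ss = (560/207)·f/(1−f) ≈ 0.245 mcg/mL.
Regimen B: f = (1/2)^(58/34) ≈ 0.3065; Cmin,ss = (1007/207)·f/(1−f) ≈ 2.150 mcg/mL.
Difference ≈ 0.245 − 2.150 ≈ -1.905 mcg/mL.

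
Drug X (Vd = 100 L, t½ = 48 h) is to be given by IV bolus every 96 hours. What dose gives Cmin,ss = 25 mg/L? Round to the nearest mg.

τ/t½ = 96/48 ≈ 2, so f = (1/2)^(96/48) ≈ 0.250000.
Cmin,ss = (D/Vd)·f/(1−f), so D = Cmin,ss·Vd·(1−f)/f.
D = 25 × 100 × (1−f)/f ≈ 25 × 100 × 3.00000 ≈ 7500.00 mg.

7500 mg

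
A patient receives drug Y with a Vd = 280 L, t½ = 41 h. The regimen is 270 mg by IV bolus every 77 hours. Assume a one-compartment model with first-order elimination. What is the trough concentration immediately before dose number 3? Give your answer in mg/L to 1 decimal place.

0.3 mg/L

f = (1/2)^(τ/t½) = (1/2)^(77/41) ≈ 0.2721.
C₀ = D/Vd = 270/280 ≈ 0.964 mg/L.
Before the 3rd dose, 2 doses have been given. Superposition: Cmin = C₀·(f + f²).
≈ 0.964 × (0.2721 + 0.0740) ≈ 0.964 × 0.3461 ≈ 0.334 mg/L.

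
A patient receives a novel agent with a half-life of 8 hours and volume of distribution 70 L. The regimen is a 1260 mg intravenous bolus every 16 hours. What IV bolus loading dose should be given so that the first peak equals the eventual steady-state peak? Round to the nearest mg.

f = (1/2)^(16/8) ≈ 0.250000; accumulation ratio R = 1/(1−f) ≈ 1.33333.
Loading dose to hit Cmax,ss on first dose: D_load = D_maint·R ≈ 1260 × 1.33333 ≈ 1680.00 mg.

1680 mg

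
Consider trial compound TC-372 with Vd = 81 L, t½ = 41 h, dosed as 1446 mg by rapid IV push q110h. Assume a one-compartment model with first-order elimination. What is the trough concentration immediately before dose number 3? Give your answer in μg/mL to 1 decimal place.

f = (1/2)^(τ/t½) = (1/2)^(110/41) ≈ 0.1557.
C₀ = D/Vd = 1446/81 ≈ 17.852 μg/mL.
Before the 3rd dose, 2 doses have been given. Superposition: Cmin = C₀·(f + f²).
≈ 17.852 × (0.1557 + 0.0242) ≈ 17.852 × 0.1799 ≈ 3.212 μg/mL.

3.2 μg/mL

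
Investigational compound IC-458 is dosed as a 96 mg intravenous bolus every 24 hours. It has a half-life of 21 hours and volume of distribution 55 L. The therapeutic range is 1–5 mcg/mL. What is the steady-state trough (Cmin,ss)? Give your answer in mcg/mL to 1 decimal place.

Over one 24-h interval, 24/21 ≈ 1.1429 half-lives elapse, leaving f ≈ 0.4529 of each dose.
Each bolus raises the concentration by D/Vd = 96/55 ≈ 1.745 mcg/mL.
Steady-state trough Cmin,ss = C₀·f/(1−f) ≈ 1.745 × 0.4529/0.5471 ≈ 1.445 mcg/mL.
Trough 1.4 mcg/mL vs MEC 1 mcg/mL: adequate.

1.4 mcg/mL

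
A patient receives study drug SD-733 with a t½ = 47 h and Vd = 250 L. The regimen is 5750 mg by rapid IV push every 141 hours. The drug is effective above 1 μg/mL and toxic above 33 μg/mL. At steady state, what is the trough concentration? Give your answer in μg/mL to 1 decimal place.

The dosing interval is 3 half-lives, so f = 2^(−3) = 0.125.
Accumulation ratio R = 1/(1 − f) = 1/0.875 = 8/7.
Single-dose peak C₀ = D/Vd = 5750/250 = 23 μg/mL.
Steady-state peak Cmax,ss = C₀·R = 23 × 8/7 ≈ 26.286 μg/mL.
Steady-state trough Cmin,ss = Cmax,ss·f ≈ 26.286 × 0.125 ≈ 3.286 μg/mL.
Trough 3.3 μg/mL vs MEC 1 μg/mL: adequate.

3.3 μg/mL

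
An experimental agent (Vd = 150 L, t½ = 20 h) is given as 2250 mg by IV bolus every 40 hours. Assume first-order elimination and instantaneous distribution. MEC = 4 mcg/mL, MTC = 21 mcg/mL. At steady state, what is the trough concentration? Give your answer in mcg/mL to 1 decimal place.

τ = 40 h = 2 half-lives, so f = (1/2)^2 = 0.25.
Accumulation ratio R = 1/(1 − f) = 1/0.75 = 4/3.
Single-dose peak C₀ = D/Vd = 2250/150 = 15 mcg/mL.
Steady-state peak Cmax,ss = C₀·R = 15 × 4/3 ≈ 20.000 mcg/mL.
Steady-state trough Cmin,ss = Cmax,ss·f ≈ 20.000 × 0.25 ≈ 5.000 mcg/mL.
Trough 5.0 mcg/mL vs MEC 4 mcg/mL: adequate.

5.0 mcg/mL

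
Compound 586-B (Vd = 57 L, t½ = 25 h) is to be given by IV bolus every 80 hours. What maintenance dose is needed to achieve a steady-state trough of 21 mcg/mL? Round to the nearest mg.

9803 mg

τ/t½ = 80/25 ≈ 3.2, so f = (1/2)^(80/25) ≈ 0.108819.
Cmin,ss = (D/Vd)·f/(1−f), so D = Cmin,ss·Vd·(1−f)/f.
D = 21 × 57 × (1−f)/f ≈ 21 × 57 × 8.18957 ≈ 9802.92 mg.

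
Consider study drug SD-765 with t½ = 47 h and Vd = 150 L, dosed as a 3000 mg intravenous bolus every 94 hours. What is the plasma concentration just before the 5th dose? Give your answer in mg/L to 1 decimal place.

6.6 mg/L

f = (1/2)^(τ/t½) = (1/2)^(94/47) ≈ 0.2500.
C₀ = D/Vd = 3000/150 ≈ 20.000 mg/L.
Before the 5th dose, 4 doses have been given. Superposition: Cmin = C₀·(f + f² + … + f^4).
≈ 20.000 × (0.2500 + 0.0625 + 0.0156 + 0.0039) ≈ 20.000 × 0.3320 ≈ 6.640 mg/L.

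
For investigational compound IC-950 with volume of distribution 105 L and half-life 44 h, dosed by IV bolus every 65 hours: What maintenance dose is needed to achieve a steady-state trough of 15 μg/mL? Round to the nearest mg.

τ/t½ = 65/44 ≈ 1.4773, so f = (1/2)^(65/44) ≈ 0.359167.
Cmin,ss = (D/Vd)·f/(1−f), so D = Cmin,ss·Vd·(1−f)/f.
D = 15 × 105 × (1−f)/f ≈ 15 × 105 × 1.78422 ≈ 2810.15 mg.

2810 mg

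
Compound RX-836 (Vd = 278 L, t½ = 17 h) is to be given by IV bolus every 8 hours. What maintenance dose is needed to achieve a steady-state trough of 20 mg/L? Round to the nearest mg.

2144 mg

τ/t½ = 8/17 ≈ 0.47059, so f = (1/2)^(8/17) ≈ 0.721670.
Cmin,ss = (D/Vd)·f/(1−f), so D = Cmin,ss·Vd·(1−f)/f.
D = 20 × 278 × (1−f)/f ≈ 20 × 278 × 0.38567 ≈ 2144.33 mg.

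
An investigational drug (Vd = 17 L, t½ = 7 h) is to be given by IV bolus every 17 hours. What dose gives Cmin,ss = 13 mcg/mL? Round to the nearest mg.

969 mg

τ/t½ = 17/7 ≈ 2.4286, so f = (1/2)^(17/7) ≈ 0.185749.
Cmin,ss = (D/Vd)·f/(1−f), so D = Cmin,ss·Vd·(1−f)/f.
D = 13 × 17 × (1−f)/f ≈ 13 × 17 × 4.38361 ≈ 968.78 mg.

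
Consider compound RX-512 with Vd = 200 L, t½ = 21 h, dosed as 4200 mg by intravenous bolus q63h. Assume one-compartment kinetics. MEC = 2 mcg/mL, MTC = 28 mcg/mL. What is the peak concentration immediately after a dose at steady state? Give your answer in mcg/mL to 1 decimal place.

24.0 mcg/mL

The dosing interval is 3 half-lives, so f = 2^(−3) = 0.125.
Accumulation ratio R = 1/(1 − f) = 1/0.875 = 8/7.
Single-dose peak C₀ = D/Vd = 4200/200 = 21 mcg/mL.
Steady-state peak Cmax,ss = C₀·R = 21 × 8/7 ≈ 24.000 mcg/mL.
Peak 24.0 mcg/mL vs MTC 28 mcg/mL: below toxic threshold.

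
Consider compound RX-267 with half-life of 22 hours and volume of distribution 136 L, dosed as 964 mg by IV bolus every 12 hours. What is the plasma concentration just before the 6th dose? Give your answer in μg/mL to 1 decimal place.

f = (1/2)^(τ/t½) = (1/2)^(12/22) ≈ 0.6852.
C₀ = D/Vd = 964/136 ≈ 7.088 μg/mL.
Before the 6th dose, 5 doses have been given. Superposition: Cmin = C₀·(f + f² + … + f^5).
≈ 7.088 × (0.6852 + 0.4695 + 0.3217 + 0.2204 + 0.1510) ≈ 7.088 × 1.8478 ≈ 13.097 μg/mL.

13.1 μg/mL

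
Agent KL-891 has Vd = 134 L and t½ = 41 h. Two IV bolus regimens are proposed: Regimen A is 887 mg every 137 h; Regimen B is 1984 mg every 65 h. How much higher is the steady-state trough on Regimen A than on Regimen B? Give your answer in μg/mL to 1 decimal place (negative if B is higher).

-6.7 μg/mL

Regimen A: f = (1/2)^(137/41) ≈ 0.0987; Cmin,ss = (887/134)·f/(1−f) ≈ 0.725 μg/mL.
Regimen B: f = (1/2)^(65/41) ≈ 0.3332; Cmin,ss = (1984/134)·f/(1−f) ≈ 7.399 μg/mL.
Difference ≈ 0.725 − 7.399 ≈ -6.674 μg/mL.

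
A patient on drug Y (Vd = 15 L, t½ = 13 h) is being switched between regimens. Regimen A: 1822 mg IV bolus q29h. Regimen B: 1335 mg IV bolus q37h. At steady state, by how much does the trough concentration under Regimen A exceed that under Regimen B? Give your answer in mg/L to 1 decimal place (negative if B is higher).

18.5 mg/L

Regimen A: f = (1/2)^(29/13) ≈ 0.2130; Cmin,ss = (1822/15)·f/(1−f) ≈ 32.875 mg/L.
Regimen B: f = (1/2)^(37/13) ≈ 0.1391; Cmin,ss = (1335/15)·f/(1−f) ≈ 14.380 mg/L.
Difference ≈ 32.875 − 14.380 ≈ 18.495 mg/L.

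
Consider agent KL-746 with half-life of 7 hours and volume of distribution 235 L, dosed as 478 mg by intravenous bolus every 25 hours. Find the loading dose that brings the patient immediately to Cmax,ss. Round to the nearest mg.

522 mg

f = (1/2)^(25/7) ≈ 0.084119; accumulation ratio R = 1/(1−f) ≈ 1.09184.
Loading dose to hit Cmax,ss on first dose: D_load = D_maint·R ≈ 478 × 1.09184 ≈ 521.90 mg.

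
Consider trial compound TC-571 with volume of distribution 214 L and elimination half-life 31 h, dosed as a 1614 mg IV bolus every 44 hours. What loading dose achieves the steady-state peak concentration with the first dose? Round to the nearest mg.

2578 mg

f = (1/2)^(44/31) ≈ 0.373879; accumulation ratio R = 1/(1−f) ≈ 1.59714.
Loading dose to hit Cmax,ss on first dose: D_load = D_maint·R ≈ 1614 × 1.59714 ≈ 2577.78 mg.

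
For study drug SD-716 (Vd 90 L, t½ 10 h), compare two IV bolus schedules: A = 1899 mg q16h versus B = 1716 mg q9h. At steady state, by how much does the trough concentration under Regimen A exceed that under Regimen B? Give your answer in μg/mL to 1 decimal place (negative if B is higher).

Regimen A: f = (1/2)^(16/10) ≈ 0.3299; Cmin,ss = (1899/90)·f/(1−f) ≈ 10.388 μg/mL.
Regimen B: f = (1/2)^(9/10) ≈ 0.5359; Cmin,ss = (1716/90)·f/(1−f) ≈ 22.016 μg/mL.
Difference ≈ 10.388 − 22.016 ≈ -11.628 μg/mL.

-11.6 μg/mL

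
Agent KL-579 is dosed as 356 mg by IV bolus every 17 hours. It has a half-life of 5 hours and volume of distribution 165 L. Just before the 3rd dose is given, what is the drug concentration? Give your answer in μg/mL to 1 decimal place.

0.2 μg/mL

f = (1/2)^(τ/t½) = (1/2)^(17/5) ≈ 0.0947.
C₀ = D/Vd = 356/165 ≈ 2.158 μg/mL.
Before the 3rd dose, 2 doses have been given. Superposition: Cmin = C₀·(f + f²).
≈ 2.158 × (0.0947 + 0.0090) ≈ 2.158 × 0.1037 ≈ 0.224 μg/mL.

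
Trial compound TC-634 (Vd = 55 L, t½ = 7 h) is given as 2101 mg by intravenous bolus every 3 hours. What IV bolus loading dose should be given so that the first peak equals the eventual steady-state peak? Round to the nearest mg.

f = (1/2)^(3/7) ≈ 0.742997; accumulation ratio R = 1/(1−f) ≈ 3.89101.
Loading dose to hit Cmax,ss on first dose: D_load = D_maint·R ≈ 2101 × 3.89101 ≈ 8175.01 mg.

8175 mg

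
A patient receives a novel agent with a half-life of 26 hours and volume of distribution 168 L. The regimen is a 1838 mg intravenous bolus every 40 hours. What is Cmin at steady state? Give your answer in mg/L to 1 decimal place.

5.7 mg/L

Over one 40-h interval, 40/26 ≈ 1.5385 half-lives elapse, leaving f ≈ 0.3443 of each dose.
Accumulation ratio R = 1/(1 − f) ≈ 1/0.6557 ≈ 1.5251.
Each bolus raises the concentration by D/Vd = 1838/168 ≈ 10.940 mg/L.
Steady-state peak Cmax,ss = C₀·R ≈ 10.940 × 1.5251 ≈ 16.685 mg/L.
Steady-state trough Cmin,ss = Cmax,ss·f ≈ 16.685 × 0.3443 ≈ 5.745 mg/L.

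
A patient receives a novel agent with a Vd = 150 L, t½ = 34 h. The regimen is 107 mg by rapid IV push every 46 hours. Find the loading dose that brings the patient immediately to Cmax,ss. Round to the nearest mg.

f = (1/2)^(46/34) ≈ 0.391493; accumulation ratio R = 1/(1−f) ≈ 1.64337.
Loading dose to hit Cmax,ss on first dose: D_load = D_maint·R ≈ 107 × 1.64337 ≈ 175.84 mg.

176 mg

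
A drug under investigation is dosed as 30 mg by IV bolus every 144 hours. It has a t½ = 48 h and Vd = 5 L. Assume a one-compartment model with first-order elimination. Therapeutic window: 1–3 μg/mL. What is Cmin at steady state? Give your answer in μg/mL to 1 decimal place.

0.9 μg/mL

τ = 144 h = 3 half-lives, so f = (1/2)^3 = 0.125.
Accumulation ratio R = 1/(1 − f) = 1/0.875 = 8/7.
Single-dose peak C₀ = D/Vd = 30/5 = 6 μg/mL.
Steady-state peak Cmax,ss = C₀·R = 6 × 8/7 ≈ 6.857 μg/mL.
Steady-state trough Cmin,ss = Cmax,ss·f ≈ 6.857 × 0.125 ≈ 0.857 μg/mL.
Trough 0.9 μg/mL vs MEC 1 μg/mL: subtherapeutic.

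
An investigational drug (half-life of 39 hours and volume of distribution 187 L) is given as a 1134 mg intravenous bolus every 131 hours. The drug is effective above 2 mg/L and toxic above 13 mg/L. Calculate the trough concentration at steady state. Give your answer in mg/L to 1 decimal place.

0.7 mg/L

Over one 131-h interval, 131/39 ≈ 3.359 half-lives elapse, leaving f ≈ 0.0975 of each dose.
Single-dose peak C₀ = D/Vd = 1134/187 ≈ 6.064 mg/L.
Steady-state trough Cmin,ss = C₀·f/(1−f) ≈ 6.064 × 0.0975/0.9025 ≈ 0.655 mg/L.
Trough 0.7 mg/L vs MEC 2 mg/L: subtherapeutic.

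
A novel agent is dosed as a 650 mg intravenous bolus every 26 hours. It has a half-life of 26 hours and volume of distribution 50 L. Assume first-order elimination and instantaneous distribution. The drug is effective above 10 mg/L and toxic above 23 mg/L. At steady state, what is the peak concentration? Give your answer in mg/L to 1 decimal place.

τ = 26 h = 1 half-life, so f = (1/2)^1 = 0.5.
Accumulation ratio R = 1/(1 − f) = 1/0.5 = 2/1.
Single-dose peak C₀ = D/Vd = 650/50 = 13 mg/L.
Steady-state peak Cmax,ss = C₀·R = 13 × 2/1 ≈ 26.000 mg/L.
Peak 26.0 mg/L vs MTC 23 mg/L: exceeds toxic threshold.

26.0 mg/L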